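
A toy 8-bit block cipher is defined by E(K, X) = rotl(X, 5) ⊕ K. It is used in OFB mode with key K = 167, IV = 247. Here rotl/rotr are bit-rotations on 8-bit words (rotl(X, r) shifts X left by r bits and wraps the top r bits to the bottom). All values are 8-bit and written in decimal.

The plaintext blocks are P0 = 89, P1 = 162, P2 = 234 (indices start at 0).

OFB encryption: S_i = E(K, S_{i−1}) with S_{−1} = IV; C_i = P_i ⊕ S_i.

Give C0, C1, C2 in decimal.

C0: S = E(K, 247) = 89; 89 ⊕ 89 = 0.
C1: S = E(K, 89) = 140; 162 ⊕ 140 = 46.
C2: S = E(K, 140) = 54; 234 ⊕ 54 = 220.

C0 = 0, C1 = 46, C2 = 220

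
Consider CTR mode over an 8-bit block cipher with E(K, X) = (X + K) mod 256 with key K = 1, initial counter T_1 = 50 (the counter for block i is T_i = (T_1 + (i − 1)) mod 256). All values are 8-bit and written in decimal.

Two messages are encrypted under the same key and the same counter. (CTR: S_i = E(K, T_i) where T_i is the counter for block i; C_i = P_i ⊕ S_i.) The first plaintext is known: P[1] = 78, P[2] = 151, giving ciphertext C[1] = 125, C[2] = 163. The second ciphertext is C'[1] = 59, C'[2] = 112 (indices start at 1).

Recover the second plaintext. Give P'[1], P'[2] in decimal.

In CTR with a reused counter, both messages share the same keystream S_i, so C_i ⊕ C'_i = P_i ⊕ P'_i and thus P'_i = P_i ⊕ C_i ⊕ C'_i.
P'[1]: 78 ⊕ 125 ⊕ 59 = 8.
P'[2]: 151 ⊕ 163 ⊕ 112 = 68.

P'[1] = 8, P'[2] = 68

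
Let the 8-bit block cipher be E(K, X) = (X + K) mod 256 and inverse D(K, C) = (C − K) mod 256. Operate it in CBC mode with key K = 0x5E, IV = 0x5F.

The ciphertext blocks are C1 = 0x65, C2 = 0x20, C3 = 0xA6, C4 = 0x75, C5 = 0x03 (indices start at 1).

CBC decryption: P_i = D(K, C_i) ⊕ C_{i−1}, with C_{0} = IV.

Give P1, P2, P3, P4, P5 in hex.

P1 = 0x58, P2 = 0xA7, P3 = 0x68, P4 = 0xB1, P5 = 0xD0

P1: D(K, 0x65) = 0x07; 0x07 ⊕ 0x5F = 0x58.
P2: D(K, 0x20) = 0xC2; 0xC2 ⊕ 0x65 = 0xA7.
P3: D(K, 0xA6) = 0x48; 0x48 ⊕ 0x20 = 0x68.
P4: D(K, 0x75) = 0x17; 0x17 ⊕ 0xA6 = 0xB1.
P5: D(K, 0x03) = 0xA5; 0xA5 ⊕ 0x75 = 0xD0.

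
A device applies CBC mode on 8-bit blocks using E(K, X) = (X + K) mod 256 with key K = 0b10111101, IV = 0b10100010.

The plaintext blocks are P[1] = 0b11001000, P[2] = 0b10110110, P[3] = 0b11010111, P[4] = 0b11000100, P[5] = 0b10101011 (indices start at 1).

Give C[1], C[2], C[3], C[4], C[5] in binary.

CBC encryption: C_i = E(K, P_i ⊕ C_{i−1}), with C_{0} = IV.
C[1]: P[1] ⊕ 0b10100010 = 0b01101010; E(K, 0b01101010) = 0b00100111.
C[2]: P[2] ⊕ 0b00100111 = 0b10010001; E(K, 0b10010001) = 0b01001110.
C[3]: P[3] ⊕ 0b01001110 = 0b10011001; E(K, 0b10011001) = 0b01010110.
C[4]: P[4] ⊕ 0b01010110 = 0b10010010; E(K, 0b10010010) = 0b01001111.
C[5]: P[5] ⊕ 0b01001111 = 0b11100100; E(K, 0b11100100) = 0b10100001.

C[1] = 0b00100111, C[2] = 0b01001110, C[3] = 0b01010110, C[4] = 0b01001111, C[5] = 0b10100001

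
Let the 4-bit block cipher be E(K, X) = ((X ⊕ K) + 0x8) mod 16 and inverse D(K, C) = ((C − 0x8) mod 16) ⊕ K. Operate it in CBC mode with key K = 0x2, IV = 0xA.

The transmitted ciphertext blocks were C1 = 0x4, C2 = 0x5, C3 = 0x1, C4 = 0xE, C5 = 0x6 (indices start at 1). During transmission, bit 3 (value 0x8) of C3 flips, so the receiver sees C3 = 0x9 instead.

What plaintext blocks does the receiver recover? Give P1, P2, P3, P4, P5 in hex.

P1 = 0x4, P2 = 0xB, P3 = 0x6, P4 = 0xD, P5 = 0x2

CBC decryption: P_i = D(K, C_i) ⊕ C_{i−1}, with C_{0} = IV.
Only C3 changed, to 0x9. In CBC, a change in C_i garbles P_i and flips the same bit in P_{i+1}. Decrypting the received ciphertext:
P1: D(K, 0x4) = 0xE; 0xE ⊕ 0xA = 0x4.
P2: D(K, 0x5) = 0xF; 0xF ⊕ 0x4 = 0xB.
P3: D(K, 0x9) = 0x3; 0x3 ⊕ 0x5 = 0x6.
P4: D(K, 0xE) = 0x4; 0x4 ⊕ 0x9 = 0xD.
P5: D(K, 0x6) = 0xC; 0xC ⊕ 0xE = 0x2.
Blocks that differ from the original plaintext: P3, P4.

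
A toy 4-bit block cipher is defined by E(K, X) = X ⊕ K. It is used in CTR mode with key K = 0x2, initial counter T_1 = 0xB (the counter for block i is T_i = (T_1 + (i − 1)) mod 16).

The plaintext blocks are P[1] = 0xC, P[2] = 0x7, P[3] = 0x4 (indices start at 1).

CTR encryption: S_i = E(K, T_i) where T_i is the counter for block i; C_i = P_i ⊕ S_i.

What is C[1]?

C[1] = 0x5

C[1]: T = 0xB, S = E(K, T) = 0x9; 0xC ⊕ 0x9 = 0x5.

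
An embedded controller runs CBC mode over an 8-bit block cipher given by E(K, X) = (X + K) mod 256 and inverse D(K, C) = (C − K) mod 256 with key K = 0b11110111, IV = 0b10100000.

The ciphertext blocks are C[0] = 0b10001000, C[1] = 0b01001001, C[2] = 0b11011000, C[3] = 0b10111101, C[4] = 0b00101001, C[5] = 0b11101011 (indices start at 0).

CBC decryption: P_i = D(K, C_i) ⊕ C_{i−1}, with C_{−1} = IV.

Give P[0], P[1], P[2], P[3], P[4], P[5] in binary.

P[0] = 0b00110001, P[1] = 0b11011010, P[2] = 0b10101000, P[3] = 0b00011110, P[4] = 0b10001111, P[5] = 0b11011101

P[0]: D(K, 0b10001000) = 0b10010001; 0b10010001 ⊕ 0b10100000 = 0b00110001.
P[1]: D(K, 0b01001001) = 0b01010010; 0b01010010 ⊕ 0b10001000 = 0b11011010.
P[2]: D(K, 0b11011000) = 0b11100001; 0b11100001 ⊕ 0b01001001 = 0b10101000.
P[3]: D(K, 0b10111101) = 0b11000110; 0b11000110 ⊕ 0b11011000 = 0b00011110.
P[4]: D(K, 0b00101001) = 0b00110010; 0b00110010 ⊕ 0b10111101 = 0b10001111.
P[5]: D(K, 0b11101011) = 0b11110100; 0b11110100 ⊕ 0b00101001 = 0b11011101.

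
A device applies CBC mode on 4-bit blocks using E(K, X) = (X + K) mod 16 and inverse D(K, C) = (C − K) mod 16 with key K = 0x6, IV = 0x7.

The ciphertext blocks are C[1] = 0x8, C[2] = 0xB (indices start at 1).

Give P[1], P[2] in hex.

CBC decryption: P_i = D(K, C_i) ⊕ C_{i−1}, with C_{0} = IV.
P[1]: D(K, 0x8) = 0x2; 0x2 ⊕ 0x7 = 0x5.
P[2]: D(K, 0xB) = 0x5; 0x5 ⊕ 0x8 = 0xD.

P[1] = 0x5, P[2] = 0xD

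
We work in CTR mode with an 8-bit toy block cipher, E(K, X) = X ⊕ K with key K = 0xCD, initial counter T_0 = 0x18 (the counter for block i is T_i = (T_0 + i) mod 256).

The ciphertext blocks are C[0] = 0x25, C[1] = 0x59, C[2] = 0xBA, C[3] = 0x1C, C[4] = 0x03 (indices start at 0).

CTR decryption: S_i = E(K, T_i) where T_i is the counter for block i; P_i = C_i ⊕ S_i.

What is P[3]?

P[3] = 0xCA

P[3]: T = 0x1B, S = E(K, T) = 0xD6; 0x1C ⊕ 0xD6 = 0xCA.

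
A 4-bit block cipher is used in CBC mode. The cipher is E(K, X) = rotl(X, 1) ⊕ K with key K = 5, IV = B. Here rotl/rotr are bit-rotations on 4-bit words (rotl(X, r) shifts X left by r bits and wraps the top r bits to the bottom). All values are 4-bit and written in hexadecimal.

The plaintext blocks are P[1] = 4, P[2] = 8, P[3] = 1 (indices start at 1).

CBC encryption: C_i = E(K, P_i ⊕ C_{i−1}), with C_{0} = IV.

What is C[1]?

C[1] = A

C[1]: P[1] ⊕ B = F; E(K, F) = A.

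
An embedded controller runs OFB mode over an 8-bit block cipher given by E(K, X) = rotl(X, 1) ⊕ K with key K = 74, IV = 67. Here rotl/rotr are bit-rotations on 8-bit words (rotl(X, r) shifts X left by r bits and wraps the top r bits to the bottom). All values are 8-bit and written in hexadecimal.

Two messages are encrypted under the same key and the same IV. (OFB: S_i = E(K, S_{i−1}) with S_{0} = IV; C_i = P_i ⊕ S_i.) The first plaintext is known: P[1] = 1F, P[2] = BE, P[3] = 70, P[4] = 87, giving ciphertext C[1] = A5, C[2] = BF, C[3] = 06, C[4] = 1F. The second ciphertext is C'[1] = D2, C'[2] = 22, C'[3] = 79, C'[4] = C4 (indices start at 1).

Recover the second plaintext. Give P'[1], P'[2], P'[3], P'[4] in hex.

In OFB with a reused IV, both messages share the same keystream S_i, so C_i ⊕ C'_i = P_i ⊕ P'_i and thus P'_i = P_i ⊕ C_i ⊕ C'_i.
P'[1]: 1F ⊕ A5 ⊕ D2 = 68.
P'[2]: BE ⊕ BF ⊕ 22 = 23.
P'[3]: 70 ⊕ 06 ⊕ 79 = 0F.
P'[4]: 87 ⊕ 1F ⊕ C4 = 5C.

P'[1] = 68, P'[2] = 23, P'[3] = 0F, P'[4] = 5C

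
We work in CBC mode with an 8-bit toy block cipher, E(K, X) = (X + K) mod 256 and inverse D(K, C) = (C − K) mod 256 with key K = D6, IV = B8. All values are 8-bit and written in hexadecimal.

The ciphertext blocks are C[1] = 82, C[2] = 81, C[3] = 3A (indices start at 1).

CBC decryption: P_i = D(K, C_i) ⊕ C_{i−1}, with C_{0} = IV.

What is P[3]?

P[3] = E5

P[3]: D(K, 3A) = 64; 64 ⊕ 81 = E5.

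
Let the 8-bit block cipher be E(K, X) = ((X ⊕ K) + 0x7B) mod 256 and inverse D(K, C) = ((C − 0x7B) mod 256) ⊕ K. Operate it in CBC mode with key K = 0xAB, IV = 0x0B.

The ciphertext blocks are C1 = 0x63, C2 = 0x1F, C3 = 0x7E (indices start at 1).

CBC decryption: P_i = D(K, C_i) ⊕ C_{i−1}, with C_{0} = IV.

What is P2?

P2: D(K, 0x1F) = 0x0F; 0x0F ⊕ 0x63 = 0x6C.

P2 = 0x6C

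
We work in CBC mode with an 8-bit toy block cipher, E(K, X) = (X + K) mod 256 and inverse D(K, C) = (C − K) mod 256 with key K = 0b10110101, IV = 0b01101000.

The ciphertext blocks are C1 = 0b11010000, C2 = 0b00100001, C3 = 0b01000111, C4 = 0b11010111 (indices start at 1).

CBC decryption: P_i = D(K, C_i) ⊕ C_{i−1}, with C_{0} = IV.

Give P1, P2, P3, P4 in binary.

P1 = 0b01110011, P2 = 0b10111100, P3 = 0b10110011, P4 = 0b01100101

P1: D(K, 0b11010000) = 0b00011011; 0b00011011 ⊕ 0b01101000 = 0b01110011.
P2: D(K, 0b00100001) = 0b01101100; 0b01101100 ⊕ 0b11010000 = 0b10111100.
P3: D(K, 0b01000111) = 0b10010010; 0b10010010 ⊕ 0b00100001 = 0b10110011.
P4: D(K, 0b11010111) = 0b00100010; 0b00100010 ⊕ 0b01000111 = 0b01100101.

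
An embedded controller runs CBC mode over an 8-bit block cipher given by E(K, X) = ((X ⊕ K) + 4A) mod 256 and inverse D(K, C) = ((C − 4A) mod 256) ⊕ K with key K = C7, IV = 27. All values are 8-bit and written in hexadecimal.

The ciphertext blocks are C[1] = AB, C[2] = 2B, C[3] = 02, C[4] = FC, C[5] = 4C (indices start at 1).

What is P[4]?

P[4] = 77

CBC decryption: P_i = D(K, C_i) ⊕ C_{i−1}, with C_{0} = IV.
P[4]: D(K, FC) = 75; 75 ⊕ 02 = 77.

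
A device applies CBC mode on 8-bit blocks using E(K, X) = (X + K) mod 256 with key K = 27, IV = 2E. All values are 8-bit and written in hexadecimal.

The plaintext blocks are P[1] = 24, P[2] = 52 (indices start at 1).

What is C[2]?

CBC encryption: C_i = E(K, P_i ⊕ C_{i−1}), with C_{0} = IV.
C[1]: P[1] ⊕ 2E = 0A; E(K, 0A) = 31.
C[2]: P[2] ⊕ 31 = 63; E(K, 63) = 8A.

C[2] = 8A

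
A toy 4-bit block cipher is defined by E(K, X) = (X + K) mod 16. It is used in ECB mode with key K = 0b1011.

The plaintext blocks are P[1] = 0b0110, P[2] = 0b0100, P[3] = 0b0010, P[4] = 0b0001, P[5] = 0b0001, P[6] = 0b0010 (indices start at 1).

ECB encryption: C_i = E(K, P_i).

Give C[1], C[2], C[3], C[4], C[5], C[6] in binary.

C[1]: E(K, 0b0110) = 0b0001.
C[2]: E(K, 0b0100) = 0b1111.
C[3]: E(K, 0b0010) = 0b1101.
C[4]: E(K, 0b0001) = 0b1100.
C[5]: E(K, 0b0001) = 0b1100.
C[6]: E(K, 0b0010) = 0b1101.

C[1] = 0b0001, C[2] = 0b1111, C[3] = 0b1101, C[4] = 0b1100, C[5] = 0b1100, C[6] = 0b1101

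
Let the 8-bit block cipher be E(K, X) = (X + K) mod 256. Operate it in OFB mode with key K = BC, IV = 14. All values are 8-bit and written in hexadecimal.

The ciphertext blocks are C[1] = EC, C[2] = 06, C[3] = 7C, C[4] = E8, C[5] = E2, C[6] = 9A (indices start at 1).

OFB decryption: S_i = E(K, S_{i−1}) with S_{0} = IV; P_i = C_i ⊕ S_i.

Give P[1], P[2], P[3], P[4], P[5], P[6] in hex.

P[1] = 3C, P[2] = 8A, P[3] = 34, P[4] = EC, P[5] = 22, P[6] = E6

P[1]: S = E(K, 14) = D0; EC ⊕ D0 = 3C.
P[2]: S = E(K, D0) = 8C; 06 ⊕ 8C = 8A.
P[3]: S = E(K, 8C) = 48; 7C ⊕ 48 = 34.
P[4]: S = E(K, 48) = 04; E8 ⊕ 04 = EC.
P[5]: S = E(K, 04) = C0; E2 ⊕ C0 = 22.
P[6]: S = E(K, C0) = 7C; 9A ⊕ 7C = E6.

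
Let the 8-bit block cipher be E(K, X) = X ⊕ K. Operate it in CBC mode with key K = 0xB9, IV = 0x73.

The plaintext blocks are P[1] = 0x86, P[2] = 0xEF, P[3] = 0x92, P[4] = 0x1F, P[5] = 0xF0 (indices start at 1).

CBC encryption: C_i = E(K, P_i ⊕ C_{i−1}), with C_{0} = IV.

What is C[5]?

C[1]: P[1] ⊕ 0x73 = 0xF5; E(K, 0xF5) = 0x4C.
C[2]: P[2] ⊕ 0x4C = 0xA3; E(K, 0xA3) = 0x1A.
C[3]: P[3] ⊕ 0x1A = 0x88; E(K, 0x88) = 0x31.
C[4]: P[4] ⊕ 0x31 = 0x2E; E(K, 0x2E) = 0x97.
C[5]: P[5] ⊕ 0x97 = 0x67; E(K, 0x67) = 0xDE.

C[5] = 0xDE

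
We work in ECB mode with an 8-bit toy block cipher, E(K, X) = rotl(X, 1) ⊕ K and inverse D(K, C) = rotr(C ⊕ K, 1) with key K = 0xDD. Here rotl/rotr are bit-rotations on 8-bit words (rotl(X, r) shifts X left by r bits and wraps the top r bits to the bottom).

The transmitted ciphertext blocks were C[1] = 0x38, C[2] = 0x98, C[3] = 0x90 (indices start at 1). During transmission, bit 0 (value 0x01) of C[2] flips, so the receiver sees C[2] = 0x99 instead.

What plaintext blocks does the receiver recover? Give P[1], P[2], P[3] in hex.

P[1] = 0xF2, P[2] = 0x22, P[3] = 0xA6

ECB decryption: P_i = D(K, C_i).
Only C[2] changed, to 0x99. In ECB, a change in C_i affects only P_i. Decrypting the received ciphertext:
P[1]: D(K, 0x38) = 0xF2.
P[2]: D(K, 0x99) = 0x22.
P[3]: D(K, 0x90) = 0xA6.
Blocks that differ from the original plaintext: P[2].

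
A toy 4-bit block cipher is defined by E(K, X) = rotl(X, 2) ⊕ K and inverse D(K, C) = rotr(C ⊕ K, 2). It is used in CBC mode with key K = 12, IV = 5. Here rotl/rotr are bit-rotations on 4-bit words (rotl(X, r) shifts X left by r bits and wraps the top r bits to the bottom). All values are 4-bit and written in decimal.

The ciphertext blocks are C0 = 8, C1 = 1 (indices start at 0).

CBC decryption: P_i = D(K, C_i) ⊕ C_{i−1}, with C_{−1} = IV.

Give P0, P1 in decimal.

P0: D(K, 8) = 1; 1 ⊕ 5 = 4.
P1: D(K, 1) = 7; 7 ⊕ 8 = 15.

P0 = 4, P1 = 15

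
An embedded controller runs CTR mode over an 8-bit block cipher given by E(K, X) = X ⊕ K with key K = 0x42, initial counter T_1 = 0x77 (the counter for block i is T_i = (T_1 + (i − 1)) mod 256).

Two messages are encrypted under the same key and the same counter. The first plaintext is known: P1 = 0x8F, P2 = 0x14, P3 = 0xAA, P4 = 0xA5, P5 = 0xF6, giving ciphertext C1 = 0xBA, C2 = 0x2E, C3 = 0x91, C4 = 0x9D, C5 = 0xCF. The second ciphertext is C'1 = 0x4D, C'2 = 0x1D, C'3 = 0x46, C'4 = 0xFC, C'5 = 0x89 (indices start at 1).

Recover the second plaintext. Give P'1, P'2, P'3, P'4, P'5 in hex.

In CTR with a reused counter, both messages share the same keystream S_i, so C_i ⊕ C'_i = P_i ⊕ P'_i and thus P'_i = P_i ⊕ C_i ⊕ C'_i.
P'1: 0x8F ⊕ 0xBA ⊕ 0x4D = 0x78.
P'2: 0x14 ⊕ 0x2E ⊕ 0x1D = 0x27.
P'3: 0xAA ⊕ 0x91 ⊕ 0x46 = 0x7D.
P'4: 0xA5 ⊕ 0x9D ⊕ 0xFC = 0xC4.
P'5: 0xF6 ⊕ 0xCF ⊕ 0x89 = 0xB0.

P'1 = 0x78, P'2 = 0x27, P'3 = 0x7D, P'4 = 0xC4, P'5 = 0xB0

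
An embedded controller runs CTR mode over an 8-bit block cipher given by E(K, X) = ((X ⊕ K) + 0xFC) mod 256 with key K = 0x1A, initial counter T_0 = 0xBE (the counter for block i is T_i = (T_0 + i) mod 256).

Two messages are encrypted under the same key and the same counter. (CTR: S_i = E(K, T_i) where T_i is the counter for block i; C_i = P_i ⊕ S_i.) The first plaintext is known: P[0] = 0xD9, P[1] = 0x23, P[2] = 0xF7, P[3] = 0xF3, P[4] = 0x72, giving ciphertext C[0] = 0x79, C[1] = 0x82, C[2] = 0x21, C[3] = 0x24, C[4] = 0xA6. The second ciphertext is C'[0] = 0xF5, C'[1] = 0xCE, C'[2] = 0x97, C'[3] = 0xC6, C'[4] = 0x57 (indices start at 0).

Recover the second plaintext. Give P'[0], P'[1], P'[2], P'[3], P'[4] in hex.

In CTR with a reused counter, both messages share the same keystream S_i, so C_i ⊕ C'_i = P_i ⊕ P'_i and thus P'_i = P_i ⊕ C_i ⊕ C'_i.
P'[0]: 0xD9 ⊕ 0x79 ⊕ 0xF5 = 0x55.
P'[1]: 0x23 ⊕ 0x82 ⊕ 0xCE = 0x6F.
P'[2]: 0xF7 ⊕ 0x21 ⊕ 0x97 = 0x41.
P'[3]: 0xF3 ⊕ 0x24 ⊕ 0xC6 = 0x11.
P'[4]: 0x72 ⊕ 0xA6 ⊕ 0x57 = 0x83.

P'[0] = 0x55, P'[1] = 0x6F, P'[2] = 0x41, P'[3] = 0x11, P'[4] = 0x83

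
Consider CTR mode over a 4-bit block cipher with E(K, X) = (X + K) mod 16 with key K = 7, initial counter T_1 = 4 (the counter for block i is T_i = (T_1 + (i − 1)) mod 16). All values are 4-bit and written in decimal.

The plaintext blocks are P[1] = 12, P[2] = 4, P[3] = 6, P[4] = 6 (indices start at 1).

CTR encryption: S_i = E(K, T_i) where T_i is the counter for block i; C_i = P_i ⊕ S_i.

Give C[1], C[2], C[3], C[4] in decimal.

C[1] = 7, C[2] = 8, C[3] = 11, C[4] = 8

C[1]: T = 4, S = E(K, T) = 11; 12 ⊕ 11 = 7.
C[2]: T = 5, S = E(K, T) = 12; 4 ⊕ 12 = 8.
C[3]: T = 6, S = E(K, T) = 13; 6 ⊕ 13 = 11.
C[4]: T = 7, S = E(K, T) = 14; 6 ⊕ 14 = 8.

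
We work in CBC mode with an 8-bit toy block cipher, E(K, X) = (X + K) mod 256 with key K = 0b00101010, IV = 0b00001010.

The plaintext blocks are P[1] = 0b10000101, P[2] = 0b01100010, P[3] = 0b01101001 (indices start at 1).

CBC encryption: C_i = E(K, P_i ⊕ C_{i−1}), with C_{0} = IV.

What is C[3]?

C[1]: P[1] ⊕ 0b00001010 = 0b10001111; E(K, 0b10001111) = 0b10111001.
C[2]: P[2] ⊕ 0b10111001 = 0b11011011; E(K, 0b11011011) = 0b00000101.
C[3]: P[3] ⊕ 0b00000101 = 0b01101100; E(K, 0b01101100) = 0b10010110.

C[3] = 0b10010110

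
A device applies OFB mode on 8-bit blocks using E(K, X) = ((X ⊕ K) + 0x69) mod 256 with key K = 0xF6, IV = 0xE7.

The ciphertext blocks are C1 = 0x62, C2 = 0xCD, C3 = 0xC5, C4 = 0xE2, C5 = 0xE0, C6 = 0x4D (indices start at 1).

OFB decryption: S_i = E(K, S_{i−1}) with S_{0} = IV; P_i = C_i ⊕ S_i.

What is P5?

P5 = 0xBE

P1: S = E(K, 0xE7) = 0x7A; 0x62 ⊕ 0x7A = 0x18.
P2: S = E(K, 0x7A) = 0xF5; 0xCD ⊕ 0xF5 = 0x38.
P3: S = E(K, 0xF5) = 0x6C; 0xC5 ⊕ 0x6C = 0xA9.
P4: S = E(K, 0x6C) = 0x03; 0xE2 ⊕ 0x03 = 0xE1.
P5: S = E(K, 0x03) = 0x5E; 0xE0 ⊕ 0x5E = 0xBE.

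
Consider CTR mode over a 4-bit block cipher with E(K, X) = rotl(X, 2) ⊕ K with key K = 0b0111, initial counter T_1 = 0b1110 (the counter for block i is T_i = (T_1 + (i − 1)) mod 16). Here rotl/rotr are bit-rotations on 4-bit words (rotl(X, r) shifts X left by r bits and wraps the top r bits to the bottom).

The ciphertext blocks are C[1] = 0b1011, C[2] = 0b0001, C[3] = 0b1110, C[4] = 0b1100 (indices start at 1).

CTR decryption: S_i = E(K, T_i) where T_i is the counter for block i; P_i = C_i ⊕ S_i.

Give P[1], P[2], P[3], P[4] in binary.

P[1] = 0b0111, P[2] = 0b1001, P[3] = 0b1001, P[4] = 0b1111

P[1]: T = 0b1110, S = E(K, T) = 0b1100; 0b1011 ⊕ 0b1100 = 0b0111.
P[2]: T = 0b1111, S = E(K, T) = 0b1000; 0b0001 ⊕ 0b1000 = 0b1001.
P[3]: T = 0b0000, S = E(K, T) = 0b0111; 0b1110 ⊕ 0b0111 = 0b1001.
P[4]: T = 0b0001, S = E(K, T) = 0b0011; 0b1100 ⊕ 0b0011 = 0b1111.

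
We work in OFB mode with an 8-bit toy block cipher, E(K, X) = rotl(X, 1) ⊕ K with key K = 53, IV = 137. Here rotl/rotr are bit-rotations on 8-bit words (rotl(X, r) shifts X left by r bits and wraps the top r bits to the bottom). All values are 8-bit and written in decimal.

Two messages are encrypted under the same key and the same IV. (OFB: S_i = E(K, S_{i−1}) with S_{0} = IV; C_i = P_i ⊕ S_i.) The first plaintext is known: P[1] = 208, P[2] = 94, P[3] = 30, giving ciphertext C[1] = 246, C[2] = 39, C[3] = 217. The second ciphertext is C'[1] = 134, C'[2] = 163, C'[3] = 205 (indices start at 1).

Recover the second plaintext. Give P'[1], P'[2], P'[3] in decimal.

P'[1] = 160, P'[2] = 218, P'[3] = 10

In OFB with a reused IV, both messages share the same keystream S_i, so C_i ⊕ C'_i = P_i ⊕ P'_i and thus P'_i = P_i ⊕ C_i ⊕ C'_i.
P'[1]: 208 ⊕ 246 ⊕ 134 = 160.
P'[2]: 94 ⊕ 39 ⊕ 163 = 218.
P'[3]: 30 ⊕ 217 ⊕ 205 = 10.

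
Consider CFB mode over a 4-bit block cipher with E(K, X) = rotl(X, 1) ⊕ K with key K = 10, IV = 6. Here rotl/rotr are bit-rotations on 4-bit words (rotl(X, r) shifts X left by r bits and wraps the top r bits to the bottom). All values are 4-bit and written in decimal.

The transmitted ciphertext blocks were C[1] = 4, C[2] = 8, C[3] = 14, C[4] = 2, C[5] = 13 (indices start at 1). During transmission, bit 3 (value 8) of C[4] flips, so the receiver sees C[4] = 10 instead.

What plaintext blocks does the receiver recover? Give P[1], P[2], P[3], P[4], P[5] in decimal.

CFB decryption: P_i = C_i ⊕ E(K, C_{i−1}), with C_{0} = IV.
Only C[4] changed, to 10. In CFB, a change in C_i flips the same bit in P_i and garbles P_{i+1}. Decrypting the received ciphertext:
P[1]: E(K, 6) = 6; 4 ⊕ 6 = 2.
P[2]: E(K, 4) = 2; 8 ⊕ 2 = 10.
P[3]: E(K, 8) = 11; 14 ⊕ 11 = 5.
P[4]: E(K, 14) = 7; 10 ⊕ 7 = 13.
P[5]: E(K, 10) = 15; 13 ⊕ 15 = 2.
Blocks that differ from the original plaintext: P[4], P[5].

P[1] = 2, P[2] = 10, P[3] = 5, P[4] = 13, P[5] = 2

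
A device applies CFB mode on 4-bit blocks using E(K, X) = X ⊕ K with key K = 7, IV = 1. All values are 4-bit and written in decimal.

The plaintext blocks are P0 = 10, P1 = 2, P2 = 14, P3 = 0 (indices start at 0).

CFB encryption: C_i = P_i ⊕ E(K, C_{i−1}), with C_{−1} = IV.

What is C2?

C2 = 0

C0: E(K, 1) = 6; 10 ⊕ 6 = 12.
C1: E(K, 12) = 11; 2 ⊕ 11 = 9.
C2: E(K, 9) = 14; 14 ⊕ 14 = 0.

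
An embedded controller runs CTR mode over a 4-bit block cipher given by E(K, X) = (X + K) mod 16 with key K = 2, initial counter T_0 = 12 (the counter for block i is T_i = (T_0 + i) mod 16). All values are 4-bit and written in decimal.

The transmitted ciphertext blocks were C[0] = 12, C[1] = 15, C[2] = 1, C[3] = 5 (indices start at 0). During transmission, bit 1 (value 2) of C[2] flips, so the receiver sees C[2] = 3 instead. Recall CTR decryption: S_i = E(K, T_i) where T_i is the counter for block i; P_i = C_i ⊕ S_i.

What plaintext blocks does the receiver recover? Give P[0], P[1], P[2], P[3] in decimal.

P[0] = 2, P[1] = 0, P[2] = 3, P[3] = 4

Only C[2] changed, to 3. In CTR, a change in C_i flips the same bit in P_i only; the keystream is unaffected. Decrypting the received ciphertext:
P[0]: T = 12, S = E(K, T) = 14; 12 ⊕ 14 = 2.
P[1]: T = 13, S = E(K, T) = 15; 15 ⊕ 15 = 0.
P[2]: T = 14, S = E(K, T) = 0; 3 ⊕ 0 = 3.
P[3]: T = 15, S = E(K, T) = 1; 5 ⊕ 1 = 4.
Blocks that differ from the original plaintext: P[2].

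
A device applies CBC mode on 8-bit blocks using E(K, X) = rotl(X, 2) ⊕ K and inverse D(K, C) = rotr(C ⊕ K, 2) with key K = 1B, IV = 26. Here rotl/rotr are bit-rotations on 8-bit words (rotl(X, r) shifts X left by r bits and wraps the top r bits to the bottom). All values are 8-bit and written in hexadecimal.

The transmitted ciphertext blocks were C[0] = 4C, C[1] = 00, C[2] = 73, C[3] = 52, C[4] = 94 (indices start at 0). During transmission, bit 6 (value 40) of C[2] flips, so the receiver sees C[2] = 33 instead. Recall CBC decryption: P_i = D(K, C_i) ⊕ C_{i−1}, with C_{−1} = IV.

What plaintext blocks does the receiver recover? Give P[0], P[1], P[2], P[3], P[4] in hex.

Only C[2] changed, to 33. In CBC, a change in C_i garbles P_i and flips the same bit in P_{i+1}. Decrypting the received ciphertext:
P[0]: D(K, 4C) = D5; D5 ⊕ 26 = F3.
P[1]: D(K, 00) = C6; C6 ⊕ 4C = 8A.
P[2]: D(K, 33) = 0A; 0A ⊕ 00 = 0A.
P[3]: D(K, 52) = 52; 52 ⊕ 33 = 61.
P[4]: D(K, 94) = E3; E3 ⊕ 52 = B1.
Blocks that differ from the original plaintext: P[2], P[3].

P[0] = F3, P[1] = 8A, P[2] = 0A, P[3] = 61, P[4] = B1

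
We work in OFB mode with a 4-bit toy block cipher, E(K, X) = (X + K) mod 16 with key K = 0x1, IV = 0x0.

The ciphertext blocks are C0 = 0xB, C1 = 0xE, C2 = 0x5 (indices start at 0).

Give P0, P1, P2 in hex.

P0 = 0xA, P1 = 0xC, P2 = 0x6

OFB decryption: S_i = E(K, S_{i−1}) with S_{−1} = IV; P_i = C_i ⊕ S_i.
P0: S = E(K, 0x0) = 0x1; 0xB ⊕ 0x1 = 0xA.
P1: S = E(K, 0x1) = 0x2; 0xE ⊕ 0x2 = 0xC.
P2: S = E(K, 0x2) = 0x3; 0x5 ⊕ 0x3 = 0x6.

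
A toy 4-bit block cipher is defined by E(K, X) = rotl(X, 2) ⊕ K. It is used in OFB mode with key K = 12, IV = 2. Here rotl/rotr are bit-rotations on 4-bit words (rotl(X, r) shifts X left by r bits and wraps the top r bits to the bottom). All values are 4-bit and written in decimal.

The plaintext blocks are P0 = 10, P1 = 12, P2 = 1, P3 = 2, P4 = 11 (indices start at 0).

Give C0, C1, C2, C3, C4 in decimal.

C0 = 14, C1 = 1, C2 = 10, C3 = 0, C4 = 15

OFB encryption: S_i = E(K, S_{i−1}) with S_{−1} = IV; C_i = P_i ⊕ S_i.
C0: S = E(K, 2) = 4; 10 ⊕ 4 = 14.
C1: S = E(K, 4) = 13; 12 ⊕ 13 = 1.
C2: S = E(K, 13) = 11; 1 ⊕ 11 = 10.
C3: S = E(K, 11) = 2; 2 ⊕ 2 = 0.
C4: S = E(K, 2) = 4; 11 ⊕ 4 = 15.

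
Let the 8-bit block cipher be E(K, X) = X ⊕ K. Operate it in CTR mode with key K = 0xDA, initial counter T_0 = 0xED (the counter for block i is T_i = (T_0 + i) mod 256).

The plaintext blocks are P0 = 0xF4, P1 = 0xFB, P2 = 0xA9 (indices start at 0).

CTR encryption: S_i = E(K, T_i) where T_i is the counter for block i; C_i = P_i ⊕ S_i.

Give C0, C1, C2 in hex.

C0 = 0xC3, C1 = 0xCF, C2 = 0x9C

C0: T = 0xED, S = E(K, T) = 0x37; 0xF4 ⊕ 0x37 = 0xC3.
C1: T = 0xEE, S = E(K, T) = 0x34; 0xFB ⊕ 0x34 = 0xCF.
C2: T = 0xEF, S = E(K, T) = 0x35; 0xA9 ⊕ 0x35 = 0x9C.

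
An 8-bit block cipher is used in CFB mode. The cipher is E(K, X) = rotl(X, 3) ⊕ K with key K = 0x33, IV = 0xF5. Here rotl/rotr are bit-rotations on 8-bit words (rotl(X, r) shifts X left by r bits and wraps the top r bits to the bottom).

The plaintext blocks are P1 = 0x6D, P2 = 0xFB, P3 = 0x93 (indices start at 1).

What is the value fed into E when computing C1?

0xF5

CFB encryption: C_i = P_i ⊕ E(K, C_{i−1}), with C_{0} = IV.
C1: E(K, 0xF5) = 0x9C; 0x6D ⊕ 0x9C = 0xF1.
So the input to E for block 1 is 0xF5.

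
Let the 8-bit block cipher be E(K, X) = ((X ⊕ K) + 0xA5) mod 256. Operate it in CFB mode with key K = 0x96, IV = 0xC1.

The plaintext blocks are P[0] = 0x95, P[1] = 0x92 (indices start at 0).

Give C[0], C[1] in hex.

CFB encryption: C_i = P_i ⊕ E(K, C_{i−1}), with C_{−1} = IV.
C[0]: E(K, 0xC1) = 0xFC; 0x95 ⊕ 0xFC = 0x69.
C[1]: E(K, 0x69) = 0xA4; 0x92 ⊕ 0xA4 = 0x36.

C[0] = 0x69, C[1] = 0x36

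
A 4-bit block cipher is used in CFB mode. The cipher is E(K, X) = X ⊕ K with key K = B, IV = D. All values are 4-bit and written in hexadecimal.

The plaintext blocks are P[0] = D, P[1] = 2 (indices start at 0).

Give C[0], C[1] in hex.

CFB encryption: C_i = P_i ⊕ E(K, C_{i−1}), with C_{−1} = IV.
C[0]: E(K, D) = 6; D ⊕ 6 = B.
C[1]: E(K, B) = 0; 2 ⊕ 0 = 2.

C[0] = B, C[1] = 2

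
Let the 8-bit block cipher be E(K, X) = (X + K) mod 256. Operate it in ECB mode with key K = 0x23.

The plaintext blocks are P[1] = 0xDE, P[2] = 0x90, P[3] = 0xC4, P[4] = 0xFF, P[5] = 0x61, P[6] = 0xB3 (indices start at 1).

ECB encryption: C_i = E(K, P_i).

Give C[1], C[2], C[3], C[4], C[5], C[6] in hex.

C[1]: E(K, 0xDE) = 0x01.
C[2]: E(K, 0x90) = 0xB3.
C[3]: E(K, 0xC4) = 0xE7.
C[4]: E(K, 0xFF) = 0x22.
C[5]: E(K, 0x61) = 0x84.
C[6]: E(K, 0xB3) = 0xD6.

C[1] = 0x01, C[2] = 0xB3, C[3] = 0xE7, C[4] = 0x22, C[5] = 0x84, C[6] = 0xD6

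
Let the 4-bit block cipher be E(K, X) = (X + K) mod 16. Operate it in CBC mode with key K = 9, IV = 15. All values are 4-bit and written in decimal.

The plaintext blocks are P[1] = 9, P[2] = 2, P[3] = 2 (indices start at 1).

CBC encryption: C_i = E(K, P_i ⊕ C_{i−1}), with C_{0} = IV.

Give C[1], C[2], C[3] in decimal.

C[1]: P[1] ⊕ 15 = 6; E(K, 6) = 15.
C[2]: P[2] ⊕ 15 = 13; E(K, 13) = 6.
C[3]: P[3] ⊕ 6 = 4; E(K, 4) = 13.

C[1] = 15, C[2] = 6, C[3] = 13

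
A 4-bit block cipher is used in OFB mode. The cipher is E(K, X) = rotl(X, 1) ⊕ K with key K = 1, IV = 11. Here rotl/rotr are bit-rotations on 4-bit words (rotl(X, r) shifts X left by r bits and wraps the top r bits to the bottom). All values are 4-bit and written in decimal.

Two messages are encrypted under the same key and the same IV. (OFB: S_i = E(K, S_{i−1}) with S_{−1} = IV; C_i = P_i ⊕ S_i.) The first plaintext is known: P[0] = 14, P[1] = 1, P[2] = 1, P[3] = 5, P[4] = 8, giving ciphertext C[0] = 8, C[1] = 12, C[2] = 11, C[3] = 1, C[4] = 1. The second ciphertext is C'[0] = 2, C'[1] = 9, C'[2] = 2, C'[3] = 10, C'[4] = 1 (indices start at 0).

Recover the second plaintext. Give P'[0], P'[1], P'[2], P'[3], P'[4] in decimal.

P'[0] = 4, P'[1] = 4, P'[2] = 8, P'[3] = 14, P'[4] = 8

In OFB with a reused IV, both messages share the same keystream S_i, so C_i ⊕ C'_i = P_i ⊕ P'_i and thus P'_i = P_i ⊕ C_i ⊕ C'_i.
P'[0]: 14 ⊕ 8 ⊕ 2 = 4.
P'[1]: 1 ⊕ 12 ⊕ 9 = 4.
P'[2]: 1 ⊕ 11 ⊕ 2 = 8.
P'[3]: 5 ⊕ 1 ⊕ 10 = 14.
P'[4]: 8 ⊕ 1 ⊕ 1 = 8.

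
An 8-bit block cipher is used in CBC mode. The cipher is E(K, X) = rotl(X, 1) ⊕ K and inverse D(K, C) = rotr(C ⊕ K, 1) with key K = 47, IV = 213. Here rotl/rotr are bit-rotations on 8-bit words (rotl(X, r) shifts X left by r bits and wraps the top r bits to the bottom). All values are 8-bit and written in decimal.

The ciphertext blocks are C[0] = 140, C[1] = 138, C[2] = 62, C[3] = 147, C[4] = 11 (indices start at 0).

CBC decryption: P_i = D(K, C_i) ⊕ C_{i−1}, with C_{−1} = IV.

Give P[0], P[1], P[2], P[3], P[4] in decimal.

P[0]: D(K, 140) = 209; 209 ⊕ 213 = 4.
P[1]: D(K, 138) = 210; 210 ⊕ 140 = 94.
P[2]: D(K, 62) = 136; 136 ⊕ 138 = 2.
P[3]: D(K, 147) = 94; 94 ⊕ 62 = 96.
P[4]: D(K, 11) = 18; 18 ⊕ 147 = 129.

P[0] = 4, P[1] = 94, P[2] = 2, P[3] = 96, P[4] = 129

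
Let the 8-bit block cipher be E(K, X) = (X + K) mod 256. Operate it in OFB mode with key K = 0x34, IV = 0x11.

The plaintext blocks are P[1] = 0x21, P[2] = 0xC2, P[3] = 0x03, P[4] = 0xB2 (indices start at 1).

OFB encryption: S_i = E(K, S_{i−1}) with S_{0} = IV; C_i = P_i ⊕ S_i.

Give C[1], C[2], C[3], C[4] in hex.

C[1]: S = E(K, 0x11) = 0x45; 0x21 ⊕ 0x45 = 0x64.
C[2]: S = E(K, 0x45) = 0x79; 0xC2 ⊕ 0x79 = 0xBB.
C[3]: S = E(K, 0x79) = 0xAD; 0x03 ⊕ 0xAD = 0xAE.
C[4]: S = E(K, 0xAD) = 0xE1; 0xB2 ⊕ 0xE1 = 0x53.

C[1] = 0x64, C[2] = 0xBB, C[3] = 0xAE, C[4] = 0x53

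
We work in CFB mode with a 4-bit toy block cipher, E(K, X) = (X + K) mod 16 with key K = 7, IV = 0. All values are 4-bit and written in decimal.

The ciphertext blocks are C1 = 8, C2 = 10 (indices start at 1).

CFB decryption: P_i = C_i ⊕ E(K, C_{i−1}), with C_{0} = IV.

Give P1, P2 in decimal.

P1 = 15, P2 = 5

P1: E(K, 0) = 7; 8 ⊕ 7 = 15.
P2: E(K, 8) = 15; 10 ⊕ 15 = 5.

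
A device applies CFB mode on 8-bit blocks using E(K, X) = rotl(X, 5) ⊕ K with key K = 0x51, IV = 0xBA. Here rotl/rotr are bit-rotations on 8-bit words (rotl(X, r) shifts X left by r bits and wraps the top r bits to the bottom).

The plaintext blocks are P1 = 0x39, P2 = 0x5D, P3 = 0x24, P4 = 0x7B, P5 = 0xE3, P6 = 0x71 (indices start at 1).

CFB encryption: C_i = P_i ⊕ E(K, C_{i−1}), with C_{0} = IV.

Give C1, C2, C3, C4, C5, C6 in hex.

C1 = 0x3F, C2 = 0xEB, C3 = 0x08, C4 = 0x2B, C5 = 0xD7, C6 = 0xDA

C1: E(K, 0xBA) = 0x06; 0x39 ⊕ 0x06 = 0x3F.
C2: E(K, 0x3F) = 0xB6; 0x5D ⊕ 0xB6 = 0xEB.
C3: E(K, 0xEB) = 0x2C; 0x24 ⊕ 0x2C = 0x08.
C4: E(K, 0x08) = 0x50; 0x7B ⊕ 0x50 = 0x2B.
C5: E(K, 0x2B) = 0x34; 0xE3 ⊕ 0x34 = 0xD7.
C6: E(K, 0xD7) = 0xAB; 0x71 ⊕ 0xAB = 0xDA.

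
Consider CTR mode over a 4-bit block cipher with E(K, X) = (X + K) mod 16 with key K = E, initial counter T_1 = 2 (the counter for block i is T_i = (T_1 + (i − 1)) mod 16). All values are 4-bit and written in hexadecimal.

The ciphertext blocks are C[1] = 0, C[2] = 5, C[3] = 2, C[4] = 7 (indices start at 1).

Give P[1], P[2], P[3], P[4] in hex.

P[1] = 0, P[2] = 4, P[3] = 0, P[4] = 4

CTR decryption: S_i = E(K, T_i) where T_i is the counter for block i; P_i = C_i ⊕ S_i.
P[1]: T = 2, S = E(K, T) = 0; 0 ⊕ 0 = 0.
P[2]: T = 3, S = E(K, T) = 1; 5 ⊕ 1 = 4.
P[3]: T = 4, S = E(K, T) = 2; 2 ⊕ 2 = 0.
P[4]: T = 5, S = E(K, T) = 3; 7 ⊕ 3 = 4.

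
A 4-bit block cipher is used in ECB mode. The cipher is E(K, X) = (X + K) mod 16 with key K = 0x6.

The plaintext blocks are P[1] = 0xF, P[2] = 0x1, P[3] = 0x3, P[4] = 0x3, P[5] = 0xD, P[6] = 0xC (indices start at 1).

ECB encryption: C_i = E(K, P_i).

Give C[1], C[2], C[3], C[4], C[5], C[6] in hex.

C[1] = 0x5, C[2] = 0x7, C[3] = 0x9, C[4] = 0x9, C[5] = 0x3, C[6] = 0x2

C[1]: E(K, 0xF) = 0x5.
C[2]: E(K, 0x1) = 0x7.
C[3]: E(K, 0x3) = 0x9.
C[4]: E(K, 0x3) = 0x9.
C[5]: E(K, 0xD) = 0x3.
C[6]: E(K, 0xC) = 0x2.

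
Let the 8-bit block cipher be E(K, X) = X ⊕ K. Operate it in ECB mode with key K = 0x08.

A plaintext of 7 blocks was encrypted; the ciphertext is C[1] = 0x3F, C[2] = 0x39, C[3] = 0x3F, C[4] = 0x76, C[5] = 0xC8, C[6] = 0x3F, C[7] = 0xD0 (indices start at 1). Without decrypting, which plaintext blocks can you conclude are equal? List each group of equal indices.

P[1] = P[3] = P[6]

ECB encrypts each block independently with the same key, so equal ciphertext blocks imply equal plaintext blocks.
C[1] = C[3] = C[6] = 0x3F, so P[1] = P[3] = P[6].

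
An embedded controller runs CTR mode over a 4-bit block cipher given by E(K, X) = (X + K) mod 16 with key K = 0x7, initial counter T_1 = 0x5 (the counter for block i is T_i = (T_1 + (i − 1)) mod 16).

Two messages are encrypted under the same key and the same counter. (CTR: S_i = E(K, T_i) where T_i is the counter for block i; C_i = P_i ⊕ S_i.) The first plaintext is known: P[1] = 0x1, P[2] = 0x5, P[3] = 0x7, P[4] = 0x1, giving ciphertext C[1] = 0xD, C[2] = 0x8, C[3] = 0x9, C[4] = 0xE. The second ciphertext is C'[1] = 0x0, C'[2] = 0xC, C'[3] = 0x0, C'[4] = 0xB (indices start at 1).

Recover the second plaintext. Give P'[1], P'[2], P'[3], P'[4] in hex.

In CTR with a reused counter, both messages share the same keystream S_i, so C_i ⊕ C'_i = P_i ⊕ P'_i and thus P'_i = P_i ⊕ C_i ⊕ C'_i.
P'[1]: 0x1 ⊕ 0xD ⊕ 0x0 = 0xC.
P'[2]: 0x5 ⊕ 0x8 ⊕ 0xC = 0x1.
P'[3]: 0x7 ⊕ 0x9 ⊕ 0x0 = 0xE.
P'[4]: 0x1 ⊕ 0xE ⊕ 0xB = 0x4.

P'[1] = 0xC, P'[2] = 0x1, P'[3] = 0xE, P'[4] = 0x4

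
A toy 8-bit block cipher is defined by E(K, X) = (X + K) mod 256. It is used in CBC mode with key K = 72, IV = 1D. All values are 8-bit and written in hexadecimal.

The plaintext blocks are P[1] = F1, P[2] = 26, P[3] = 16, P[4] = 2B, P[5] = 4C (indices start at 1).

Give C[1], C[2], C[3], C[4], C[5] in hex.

C[1] = 5E, C[2] = EA, C[3] = 6E, C[4] = B7, C[5] = 6D

CBC encryption: C_i = E(K, P_i ⊕ C_{i−1}), with C_{0} = IV.
C[1]: P[1] ⊕ 1D = EC; E(K, EC) = 5E.
C[2]: P[2] ⊕ 5E = 78; E(K, 78) = EA.
C[3]: P[3] ⊕ EA = FC; E(K, FC) = 6E.
C[4]: P[4] ⊕ 6E = 45; E(K, 45) = B7.
C[5]: P[5] ⊕ B7 = FB; E(K, FB) = 6D.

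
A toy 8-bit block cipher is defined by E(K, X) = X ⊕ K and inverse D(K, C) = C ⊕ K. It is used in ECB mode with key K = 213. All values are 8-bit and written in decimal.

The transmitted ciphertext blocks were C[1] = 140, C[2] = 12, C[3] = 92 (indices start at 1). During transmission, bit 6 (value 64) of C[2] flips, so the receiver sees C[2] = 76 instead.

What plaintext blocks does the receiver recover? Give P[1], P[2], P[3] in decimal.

P[1] = 89, P[2] = 153, P[3] = 137

ECB decryption: P_i = D(K, C_i).
Only C[2] changed, to 76. In ECB, a change in C_i affects only P_i. Decrypting the received ciphertext:
P[1]: D(K, 140) = 89.
P[2]: D(K, 76) = 153.
P[3]: D(K, 92) = 137.
Blocks that differ from the original plaintext: P[2].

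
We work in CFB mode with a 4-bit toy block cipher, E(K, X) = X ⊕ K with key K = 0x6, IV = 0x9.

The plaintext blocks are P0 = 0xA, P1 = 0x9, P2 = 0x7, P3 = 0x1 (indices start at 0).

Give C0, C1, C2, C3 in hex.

CFB encryption: C_i = P_i ⊕ E(K, C_{i−1}), with C_{−1} = IV.
C0: E(K, 0x9) = 0xF; 0xA ⊕ 0xF = 0x5.
C1: E(K, 0x5) = 0x3; 0x9 ⊕ 0x3 = 0xA.
C2: E(K, 0xA) = 0xC; 0x7 ⊕ 0xC = 0xB.
C3: E(K, 0xB) = 0xD; 0x1 ⊕ 0xD = 0xC.

C0 = 0x5, C1 = 0xA, C2 = 0xB, C3 = 0xC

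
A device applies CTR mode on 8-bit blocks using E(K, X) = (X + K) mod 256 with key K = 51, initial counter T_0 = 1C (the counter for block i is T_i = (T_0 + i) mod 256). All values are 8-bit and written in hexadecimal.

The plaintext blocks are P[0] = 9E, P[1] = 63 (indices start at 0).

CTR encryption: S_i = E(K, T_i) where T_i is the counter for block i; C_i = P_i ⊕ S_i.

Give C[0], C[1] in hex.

C[0]: T = 1C, S = E(K, T) = 6D; 9E ⊕ 6D = F3.
C[1]: T = 1D, S = E(K, T) = 6E; 63 ⊕ 6E = 0D.

C[0] = F3, C[1] = 0D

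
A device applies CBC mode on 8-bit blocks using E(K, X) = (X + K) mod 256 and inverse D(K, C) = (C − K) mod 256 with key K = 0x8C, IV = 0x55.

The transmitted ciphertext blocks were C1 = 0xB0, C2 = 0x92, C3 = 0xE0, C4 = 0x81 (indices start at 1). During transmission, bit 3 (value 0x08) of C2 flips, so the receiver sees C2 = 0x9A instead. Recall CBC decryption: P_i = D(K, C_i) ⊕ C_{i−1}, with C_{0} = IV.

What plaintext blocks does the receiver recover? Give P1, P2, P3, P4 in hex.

Only C2 changed, to 0x9A. In CBC, a change in C_i garbles P_i and flips the same bit in P_{i+1}. Decrypting the received ciphertext:
P1: D(K, 0xB0) = 0x24; 0x24 ⊕ 0x55 = 0x71.
P2: D(K, 0x9A) = 0x0E; 0x0E ⊕ 0xB0 = 0xBE.
P3: D(K, 0xE0) = 0x54; 0x54 ⊕ 0x9A = 0xCE.
P4: D(K, 0x81) = 0xF5; 0xF5 ⊕ 0xE0 = 0x15.
Blocks that differ from the original plaintext: P2, P3.

P1 = 0x71, P2 = 0xBE, P3 = 0xCE, P4 = 0x15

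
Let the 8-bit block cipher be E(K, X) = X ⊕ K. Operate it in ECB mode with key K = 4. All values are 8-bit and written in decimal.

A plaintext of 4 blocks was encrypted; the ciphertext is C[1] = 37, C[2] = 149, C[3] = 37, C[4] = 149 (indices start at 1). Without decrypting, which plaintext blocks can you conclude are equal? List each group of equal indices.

P[1] = P[3]; P[2] = P[4]

ECB encrypts each block independently with the same key, so equal ciphertext blocks imply equal plaintext blocks.
C[1] = C[3] = 37, so P[1] = P[3].
C[2] = C[4] = 149, so P[2] = P[4].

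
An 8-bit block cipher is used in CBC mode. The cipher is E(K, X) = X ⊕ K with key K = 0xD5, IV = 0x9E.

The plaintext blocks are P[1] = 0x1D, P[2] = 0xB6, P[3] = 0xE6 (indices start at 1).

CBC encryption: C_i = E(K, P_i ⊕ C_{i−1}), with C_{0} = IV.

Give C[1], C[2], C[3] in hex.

C[1]: P[1] ⊕ 0x9E = 0x83; E(K, 0x83) = 0x56.
C[2]: P[2] ⊕ 0x56 = 0xE0; E(K, 0xE0) = 0x35.
C[3]: P[3] ⊕ 0x35 = 0xD3; E(K, 0xD3) = 0x06.

C[1] = 0x56, C[2] = 0x35, C[3] = 0x06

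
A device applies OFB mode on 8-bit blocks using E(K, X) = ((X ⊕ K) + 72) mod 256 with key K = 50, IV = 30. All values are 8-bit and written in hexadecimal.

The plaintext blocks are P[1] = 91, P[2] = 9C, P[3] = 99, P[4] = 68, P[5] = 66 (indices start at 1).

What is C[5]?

C[5] = 3C

OFB encryption: S_i = E(K, S_{i−1}) with S_{0} = IV; C_i = P_i ⊕ S_i.
C[1]: S = E(K, 30) = D2; 91 ⊕ D2 = 43.
C[2]: S = E(K, D2) = F4; 9C ⊕ F4 = 68.
C[3]: S = E(K, F4) = 16; 99 ⊕ 16 = 8F.
C[4]: S = E(K, 16) = B8; 68 ⊕ B8 = D0.
C[5]: S = E(K, B8) = 5A; 66 ⊕ 5A = 3C.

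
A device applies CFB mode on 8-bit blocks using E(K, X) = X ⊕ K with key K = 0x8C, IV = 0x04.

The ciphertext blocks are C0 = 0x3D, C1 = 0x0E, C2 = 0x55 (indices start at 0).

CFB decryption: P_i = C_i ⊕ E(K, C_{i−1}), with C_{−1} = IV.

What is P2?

P2: E(K, 0x0E) = 0x82; 0x55 ⊕ 0x82 = 0xD7.

P2 = 0xD7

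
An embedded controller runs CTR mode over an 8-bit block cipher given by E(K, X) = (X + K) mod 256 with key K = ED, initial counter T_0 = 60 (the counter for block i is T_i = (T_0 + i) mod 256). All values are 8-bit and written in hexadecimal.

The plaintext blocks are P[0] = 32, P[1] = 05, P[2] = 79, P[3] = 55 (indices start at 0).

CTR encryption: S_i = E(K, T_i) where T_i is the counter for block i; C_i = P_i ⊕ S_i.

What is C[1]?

C[1] = 4B

C[0]: T = 60, S = E(K, T) = 4D; 32 ⊕ 4D = 7F.
C[1]: T = 61, S = E(K, T) = 4E; 05 ⊕ 4E = 4B.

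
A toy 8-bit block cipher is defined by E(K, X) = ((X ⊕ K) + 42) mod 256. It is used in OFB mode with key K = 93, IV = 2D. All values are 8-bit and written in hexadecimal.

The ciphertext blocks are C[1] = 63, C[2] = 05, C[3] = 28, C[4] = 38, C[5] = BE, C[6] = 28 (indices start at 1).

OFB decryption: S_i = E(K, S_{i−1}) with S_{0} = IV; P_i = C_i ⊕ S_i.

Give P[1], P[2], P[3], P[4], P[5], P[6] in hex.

P[1] = 63, P[2] = D0, P[3] = A0, P[4] = 65, P[5] = AE, P[6] = ED

P[1]: S = E(K, 2D) = 00; 63 ⊕ 00 = 63.
P[2]: S = E(K, 00) = D5; 05 ⊕ D5 = D0.
P[3]: S = E(K, D5) = 88; 28 ⊕ 88 = A0.
P[4]: S = E(K, 88) = 5D; 38 ⊕ 5D = 65.
P[5]: S = E(K, 5D) = 10; BE ⊕ 10 = AE.
P[6]: S = E(K, 10) = C5; 28 ⊕ C5 = ED.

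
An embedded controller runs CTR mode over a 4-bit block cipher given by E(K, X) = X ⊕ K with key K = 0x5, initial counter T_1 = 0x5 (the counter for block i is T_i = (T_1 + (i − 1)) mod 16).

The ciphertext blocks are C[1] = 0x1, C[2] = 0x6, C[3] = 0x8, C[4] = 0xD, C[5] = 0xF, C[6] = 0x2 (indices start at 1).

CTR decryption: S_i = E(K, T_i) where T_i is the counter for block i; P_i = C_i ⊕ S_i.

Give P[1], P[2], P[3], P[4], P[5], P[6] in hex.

P[1]: T = 0x5, S = E(K, T) = 0x0; 0x1 ⊕ 0x0 = 0x1.
P[2]: T = 0x6, S = E(K, T) = 0x3; 0x6 ⊕ 0x3 = 0x5.
P[3]: T = 0x7, S = E(K, T) = 0x2; 0x8 ⊕ 0x2 = 0xA.
P[4]: T = 0x8, S = E(K, T) = 0xD; 0xD ⊕ 0xD = 0x0.
P[5]: T = 0x9, S = E(K, T) = 0xC; 0xF ⊕ 0xC = 0x3.
P[6]: T = 0xA, S = E(K, T) = 0xF; 0x2 ⊕ 0xF = 0xD.

P[1] = 0x1, P[2] = 0x5, P[3] = 0xA, P[4] = 0x0, P[5] = 0x3, P[6] = 0xD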